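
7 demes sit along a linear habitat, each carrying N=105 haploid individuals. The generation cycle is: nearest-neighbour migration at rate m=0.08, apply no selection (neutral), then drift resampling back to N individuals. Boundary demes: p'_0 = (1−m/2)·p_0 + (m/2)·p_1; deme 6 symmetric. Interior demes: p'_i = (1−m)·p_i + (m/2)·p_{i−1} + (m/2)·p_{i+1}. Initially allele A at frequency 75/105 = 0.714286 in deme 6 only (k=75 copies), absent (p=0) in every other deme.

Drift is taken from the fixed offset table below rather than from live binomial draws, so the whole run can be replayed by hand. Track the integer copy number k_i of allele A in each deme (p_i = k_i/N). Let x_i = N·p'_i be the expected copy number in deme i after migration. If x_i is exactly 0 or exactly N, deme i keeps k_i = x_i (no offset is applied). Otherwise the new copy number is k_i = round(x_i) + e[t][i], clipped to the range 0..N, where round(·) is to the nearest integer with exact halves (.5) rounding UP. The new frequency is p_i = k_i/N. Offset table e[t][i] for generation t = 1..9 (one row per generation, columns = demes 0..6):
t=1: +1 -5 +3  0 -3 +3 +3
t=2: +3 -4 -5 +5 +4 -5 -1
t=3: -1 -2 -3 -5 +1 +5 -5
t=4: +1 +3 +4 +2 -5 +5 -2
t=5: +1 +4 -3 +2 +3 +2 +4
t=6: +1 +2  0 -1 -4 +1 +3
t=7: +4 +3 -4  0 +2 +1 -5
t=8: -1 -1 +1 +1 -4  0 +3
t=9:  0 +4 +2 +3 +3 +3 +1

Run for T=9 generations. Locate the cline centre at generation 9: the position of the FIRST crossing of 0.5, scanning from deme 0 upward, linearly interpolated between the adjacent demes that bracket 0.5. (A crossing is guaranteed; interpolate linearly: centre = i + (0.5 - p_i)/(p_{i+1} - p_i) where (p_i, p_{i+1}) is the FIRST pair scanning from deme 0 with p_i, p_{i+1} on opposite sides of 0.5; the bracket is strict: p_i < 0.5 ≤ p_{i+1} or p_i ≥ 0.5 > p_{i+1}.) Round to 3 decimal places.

t=0: k=[0 0 0 0 0 0 75]
t=1: x=[0.0000 0.0000 0.0000 0.0000 0.0000 3.0000 72.0000] k=[0 0 0 0 0 6 75]
t=2: x=[0.0000 0.0000 0.0000 0.0000 0.2400 8.5200 72.2400] k=[0 0 0 0 4 4 71]
t=3: x=[0.0000 0.0000 0.0000 0.1600 3.8400 6.6800 68.3200] k=[0 0 0 0 5 12 63]
t=4: x=[0.0000 0.0000 0.0000 0.2000 5.0800 13.7600 60.9600] k=[0 0 0 2 0 19 59]
t=5: x=[0.0000 0.0000 0.0800 1.8400 0.8400 19.8400 57.4000] k=[0 0 0 4 4 22 61]
t=6: x=[0.0000 0.0000 0.1600 3.8400 4.7200 22.8400 59.4400] k=[0 0 0 3 1 24 62]
t=7: x=[0.0000 0.0000 0.1200 2.8000 2.0000 24.6000 60.4800] k=[0 0 0 3 4 26 55]
t=8: x=[0.0000 0.0000 0.1200 2.9200 4.8400 26.2800 53.8400] k=[0 0 1 4 1 26 57]
t=9: x=[0.0000 0.0400 1.0800 3.7600 2.1200 26.2400 55.7600] k=[0 4 3 7 5 29 57]

5.839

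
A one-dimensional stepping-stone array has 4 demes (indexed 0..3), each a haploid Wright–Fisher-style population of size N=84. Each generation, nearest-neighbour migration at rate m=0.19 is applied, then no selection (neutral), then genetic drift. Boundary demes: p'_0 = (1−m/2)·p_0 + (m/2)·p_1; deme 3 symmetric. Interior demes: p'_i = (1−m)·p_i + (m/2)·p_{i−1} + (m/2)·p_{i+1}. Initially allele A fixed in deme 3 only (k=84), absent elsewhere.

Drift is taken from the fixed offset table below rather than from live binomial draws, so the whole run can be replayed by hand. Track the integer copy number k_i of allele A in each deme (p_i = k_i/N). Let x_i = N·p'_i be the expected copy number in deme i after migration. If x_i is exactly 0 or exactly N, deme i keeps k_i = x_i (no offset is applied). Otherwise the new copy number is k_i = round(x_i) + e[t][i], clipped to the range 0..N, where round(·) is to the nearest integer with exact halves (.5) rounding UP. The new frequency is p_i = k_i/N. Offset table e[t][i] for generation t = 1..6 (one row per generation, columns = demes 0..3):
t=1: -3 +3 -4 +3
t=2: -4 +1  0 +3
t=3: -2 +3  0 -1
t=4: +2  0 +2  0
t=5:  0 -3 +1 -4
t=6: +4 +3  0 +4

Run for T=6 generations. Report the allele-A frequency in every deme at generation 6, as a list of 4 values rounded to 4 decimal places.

[0.0714, 0.1071, 0.3095, 0.6667]

t=0: k=[0 0 0 84]
t=1: x=[0.0000 0.0000 7.9800 76.0200] k=[0 0 4 79]
t=2: x=[0.0000 0.3800 10.7450 71.8750] k=[0 1 11 75]
t=3: x=[0.0950 1.8550 16.1300 68.9200] k=[0 5 16 68]
t=4: x=[0.4750 5.5700 19.8950 63.0600] k=[2 6 22 63]
t=5: x=[2.3800 7.1400 24.3750 59.1050] k=[2 4 25 55]
t=6: x=[2.1900 5.8050 25.8550 52.1500] k=[6 9 26 56]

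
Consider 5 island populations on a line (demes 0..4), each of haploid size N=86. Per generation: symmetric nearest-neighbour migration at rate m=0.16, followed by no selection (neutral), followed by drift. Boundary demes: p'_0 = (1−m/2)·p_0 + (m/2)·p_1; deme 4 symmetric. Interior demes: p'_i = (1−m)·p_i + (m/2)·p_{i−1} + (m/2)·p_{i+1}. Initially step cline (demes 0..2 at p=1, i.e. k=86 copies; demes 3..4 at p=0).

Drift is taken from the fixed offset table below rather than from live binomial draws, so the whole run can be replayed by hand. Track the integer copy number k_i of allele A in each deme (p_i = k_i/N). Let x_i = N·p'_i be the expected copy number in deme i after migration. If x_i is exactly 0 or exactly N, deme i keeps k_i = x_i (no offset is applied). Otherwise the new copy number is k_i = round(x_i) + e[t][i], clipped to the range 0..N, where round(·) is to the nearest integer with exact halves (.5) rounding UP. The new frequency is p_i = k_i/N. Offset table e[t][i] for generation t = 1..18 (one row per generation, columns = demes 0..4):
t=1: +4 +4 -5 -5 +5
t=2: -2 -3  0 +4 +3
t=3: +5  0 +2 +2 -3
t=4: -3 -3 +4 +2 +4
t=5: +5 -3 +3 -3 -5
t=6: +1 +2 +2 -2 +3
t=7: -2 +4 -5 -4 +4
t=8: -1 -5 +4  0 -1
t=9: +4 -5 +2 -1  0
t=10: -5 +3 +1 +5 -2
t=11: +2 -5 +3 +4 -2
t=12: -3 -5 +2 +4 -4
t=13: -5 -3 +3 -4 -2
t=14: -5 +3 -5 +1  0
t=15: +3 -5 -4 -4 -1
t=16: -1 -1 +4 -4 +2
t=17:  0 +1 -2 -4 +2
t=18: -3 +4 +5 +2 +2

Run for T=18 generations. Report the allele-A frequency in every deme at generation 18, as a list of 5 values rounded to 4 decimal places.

t=0: k=[86 86 86 0 0]
t=1: x=[86.0000 86.0000 79.1200 6.8800 0.0000] k=[86 86 74 2 0]
t=2: x=[86.0000 85.0400 69.2000 7.6000 0.1600] k=[86 82 69 12 3]
t=3: x=[85.6800 81.2800 65.4800 15.8400 3.7200] k=[86 81 67 18 1]
t=4: x=[85.6000 80.2800 64.2000 20.5600 2.3600] k=[83 77 68 23 6]
t=5: x=[82.5200 76.7600 65.1200 25.2400 7.3600] k=[86 74 68 22 2]
t=6: x=[85.0400 74.4800 64.8000 24.0800 3.6000] k=[86 76 67 22 7]
t=7: x=[85.2000 76.0800 64.1200 24.4000 8.2000] k=[83 80 59 20 12]
t=8: x=[82.7600 78.5600 57.5600 22.4800 12.6400] k=[82 74 62 22 12]
t=9: x=[81.3600 73.6800 59.7600 24.4000 12.8000] k=[85 69 62 23 13]
t=10: x=[83.7200 69.7200 59.4400 25.3200 13.8000] k=[79 73 60 30 12]
t=11: x=[78.5200 72.4400 58.6400 30.9600 13.4400] k=[81 67 62 35 11]
t=12: x=[79.8800 67.7200 60.2400 35.2400 12.9200] k=[77 63 62 39 9]
t=13: x=[75.8800 64.0400 60.2400 38.4400 11.4000] k=[71 61 63 34 9]
t=14: x=[70.2000 61.9600 60.5200 34.3200 11.0000] k=[65 65 56 35 11]
t=15: x=[65.0000 64.2800 55.0400 34.7600 12.9200] k=[68 59 51 31 12]
t=16: x=[67.2800 59.0800 50.0400 31.0800 13.5200] k=[66 58 54 27 16]
t=17: x=[65.3600 58.3200 52.1600 28.2800 16.8800] k=[65 59 50 24 19]
t=18: x=[64.5200 58.7600 48.6400 25.6800 19.4000] k=[62 63 54 28 21]

[0.7209, 0.7326, 0.6279, 0.3256, 0.2442]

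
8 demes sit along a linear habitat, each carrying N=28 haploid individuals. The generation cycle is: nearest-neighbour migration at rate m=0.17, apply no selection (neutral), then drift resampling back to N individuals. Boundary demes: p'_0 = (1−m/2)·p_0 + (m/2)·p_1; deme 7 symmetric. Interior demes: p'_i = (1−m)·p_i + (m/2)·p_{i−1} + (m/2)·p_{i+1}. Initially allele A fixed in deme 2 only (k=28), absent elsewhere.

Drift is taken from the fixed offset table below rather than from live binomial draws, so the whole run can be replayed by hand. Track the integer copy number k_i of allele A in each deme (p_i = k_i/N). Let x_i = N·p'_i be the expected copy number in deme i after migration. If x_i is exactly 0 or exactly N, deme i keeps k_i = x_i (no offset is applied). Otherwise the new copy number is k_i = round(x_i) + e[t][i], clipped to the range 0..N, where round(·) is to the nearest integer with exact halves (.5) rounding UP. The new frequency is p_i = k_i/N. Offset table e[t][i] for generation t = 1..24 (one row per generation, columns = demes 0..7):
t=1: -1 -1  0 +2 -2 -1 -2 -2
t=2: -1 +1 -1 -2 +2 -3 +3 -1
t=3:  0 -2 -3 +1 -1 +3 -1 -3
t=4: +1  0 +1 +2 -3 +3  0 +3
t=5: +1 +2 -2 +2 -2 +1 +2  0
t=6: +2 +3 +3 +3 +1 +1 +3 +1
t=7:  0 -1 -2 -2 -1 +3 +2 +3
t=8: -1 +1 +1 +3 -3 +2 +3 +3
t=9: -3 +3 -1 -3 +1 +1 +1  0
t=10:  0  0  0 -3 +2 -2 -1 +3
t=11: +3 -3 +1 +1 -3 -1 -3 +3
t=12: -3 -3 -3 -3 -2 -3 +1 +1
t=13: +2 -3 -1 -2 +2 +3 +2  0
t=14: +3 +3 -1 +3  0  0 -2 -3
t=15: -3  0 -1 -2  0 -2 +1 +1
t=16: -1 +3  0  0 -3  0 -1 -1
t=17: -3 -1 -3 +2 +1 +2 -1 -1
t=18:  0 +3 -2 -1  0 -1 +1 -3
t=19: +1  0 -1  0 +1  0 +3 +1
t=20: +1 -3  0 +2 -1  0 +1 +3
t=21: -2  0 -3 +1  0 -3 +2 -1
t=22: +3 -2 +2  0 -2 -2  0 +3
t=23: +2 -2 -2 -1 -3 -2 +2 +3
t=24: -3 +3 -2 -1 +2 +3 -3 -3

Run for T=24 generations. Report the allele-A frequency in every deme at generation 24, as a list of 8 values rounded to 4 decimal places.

[0.1071, 0.1429, 0.0000, 0.0714, 0.0714, 0.1786, 0.2857, 0.4286]

t=0: k=[0 0 28 0 0 0 0 0]
t=1: x=[0.0000 2.3800 23.2400 2.3800 0.0000 0.0000 0.0000 0.0000] k=[0 1 23 4 0 0 0 0]
t=2: x=[0.0850 2.7850 19.5150 5.2750 0.3400 0.0000 0.0000 0.0000] k=[0 4 19 3 2 0 0 0]
t=3: x=[0.3400 4.9350 16.3650 4.2750 1.9150 0.1700 0.0000 0.0000] k=[0 3 13 5 1 3 0 0]
t=4: x=[0.2550 3.5950 11.4700 5.3400 1.5100 2.5750 0.2550 0.0000] k=[1 4 12 7 0 6 0 0]
t=5: x=[1.2550 4.4250 10.8950 6.8300 1.1050 4.9800 0.5100 0.0000] k=[2 6 9 9 0 6 3 0]
t=6: x=[2.3400 5.9150 8.7450 8.2350 1.2750 5.2350 3.0000 0.2550] k=[4 9 12 11 2 6 6 1]
t=7: x=[4.4250 8.8300 11.6600 10.3200 3.1050 5.6600 5.5750 1.4250] k=[4 8 10 8 2 9 8 4]
t=8: x=[4.3400 7.8300 9.6600 7.6600 3.1050 8.3200 7.7450 4.3400] k=[3 9 11 11 0 10 11 7]
t=9: x=[3.5100 8.6600 10.8300 10.0650 1.7850 9.2350 10.5750 7.3400] k=[1 12 10 7 3 10 12 7]
t=10: x=[1.9350 10.8950 9.9150 6.9150 3.9350 9.5750 11.4050 7.4250] k=[2 11 10 4 6 8 10 10]
t=11: x=[2.7650 10.1500 9.5750 4.6800 6.0000 8.0000 9.8300 10.0000] k=[6 7 11 6 3 7 7 13]
t=12: x=[6.0850 7.2550 10.2350 6.1700 3.5950 6.6600 7.5100 12.4900] k=[3 4 7 3 2 4 9 13]
t=13: x=[3.0850 4.1700 6.4050 3.2550 2.2550 4.2550 8.9150 12.6600] k=[5 1 5 1 4 7 11 13]
t=14: x=[4.6600 1.6800 4.3200 1.5950 4.0000 7.0850 10.8300 12.8300] k=[8 5 3 5 4 7 9 10]
t=15: x=[7.7450 5.0850 3.3400 4.7450 4.3400 6.9150 8.9150 9.9150] k=[5 5 2 3 4 5 10 11]
t=16: x=[5.0000 4.7450 2.3400 3.0000 4.0000 5.3400 9.6600 10.9150] k=[4 8 2 3 1 5 9 10]
t=17: x=[4.3400 7.1500 2.5950 2.7450 1.5100 5.0000 8.7450 9.9150] k=[1 6 0 5 3 7 8 9]
t=18: x=[1.4250 5.0650 0.9350 4.4050 3.5100 6.7450 8.0000 8.9150] k=[1 8 0 3 4 6 9 6]
t=19: x=[1.5950 6.7250 0.9350 2.8300 4.0850 6.0850 8.4900 6.2550] k=[3 7 0 3 5 6 11 7]
t=20: x=[3.3400 6.0650 0.8500 2.9150 4.9150 6.3400 10.2350 7.3400] k=[4 3 1 5 4 6 11 10]
t=21: x=[3.9150 2.9150 1.5100 4.5750 4.2550 6.2550 10.4900 10.0850] k=[2 3 0 6 4 3 12 9]
t=22: x=[2.0850 2.6600 0.7650 5.3200 4.0850 3.8500 10.9800 9.2550] k=[5 1 3 5 2 2 11 12]
t=23: x=[4.6600 1.5100 3.0000 4.5750 2.2550 2.7650 10.3200 11.9150] k=[7 0 1 4 0 1 12 15]
t=24: x=[6.4050 0.6800 1.1700 3.4050 0.4250 1.8500 11.3200 14.7450] k=[3 4 0 2 2 5 8 12]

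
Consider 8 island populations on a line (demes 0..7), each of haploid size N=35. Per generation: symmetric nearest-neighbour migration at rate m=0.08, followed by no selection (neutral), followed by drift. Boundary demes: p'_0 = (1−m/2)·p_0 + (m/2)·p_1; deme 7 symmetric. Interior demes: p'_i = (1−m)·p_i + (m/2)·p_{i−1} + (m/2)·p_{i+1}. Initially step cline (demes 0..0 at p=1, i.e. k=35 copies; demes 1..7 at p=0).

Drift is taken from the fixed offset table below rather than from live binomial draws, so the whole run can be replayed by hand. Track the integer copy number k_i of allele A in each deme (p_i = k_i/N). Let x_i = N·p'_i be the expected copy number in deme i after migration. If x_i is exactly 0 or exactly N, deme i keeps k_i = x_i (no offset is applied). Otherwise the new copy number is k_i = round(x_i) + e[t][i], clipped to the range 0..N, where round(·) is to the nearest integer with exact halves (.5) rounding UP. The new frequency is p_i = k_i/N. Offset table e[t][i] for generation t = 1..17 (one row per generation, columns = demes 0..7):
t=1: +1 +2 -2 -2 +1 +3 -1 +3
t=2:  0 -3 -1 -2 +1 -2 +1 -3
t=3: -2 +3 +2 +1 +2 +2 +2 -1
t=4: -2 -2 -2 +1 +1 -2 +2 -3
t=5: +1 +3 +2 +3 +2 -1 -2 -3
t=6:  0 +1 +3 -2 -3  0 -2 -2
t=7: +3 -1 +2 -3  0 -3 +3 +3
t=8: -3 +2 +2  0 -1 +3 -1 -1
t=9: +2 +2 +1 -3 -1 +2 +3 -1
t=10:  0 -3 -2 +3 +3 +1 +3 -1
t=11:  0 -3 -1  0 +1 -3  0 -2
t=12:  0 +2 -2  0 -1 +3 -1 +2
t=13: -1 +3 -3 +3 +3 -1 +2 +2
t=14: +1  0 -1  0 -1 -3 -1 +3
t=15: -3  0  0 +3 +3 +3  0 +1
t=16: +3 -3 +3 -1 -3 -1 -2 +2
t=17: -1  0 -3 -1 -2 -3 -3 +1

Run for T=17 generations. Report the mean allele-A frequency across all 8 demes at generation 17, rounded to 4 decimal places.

t=0: k=[35 0 0 0 0 0 0 0]
t=1: x=[33.6000 1.4000 0.0000 0.0000 0.0000 0.0000 0.0000 0.0000] k=[35 3 0 0 0 0 0 0]
t=2: x=[33.7200 4.1600 0.1200 0.0000 0.0000 0.0000 0.0000 0.0000] k=[34 1 0 0 0 0 0 0]
t=3: x=[32.6800 2.2800 0.0400 0.0000 0.0000 0.0000 0.0000 0.0000] k=[31 5 2 0 0 0 0 0]
t=4: x=[29.9600 5.9200 2.0400 0.0800 0.0000 0.0000 0.0000 0.0000] k=[28 4 0 1 0 0 0 0]
t=5: x=[27.0400 4.8000 0.2000 0.9200 0.0400 0.0000 0.0000 0.0000] k=[28 8 2 4 2 0 0 0]
t=6: x=[27.2000 8.5600 2.3200 3.8400 2.0000 0.0800 0.0000 0.0000] k=[27 10 5 2 0 0 0 0]
t=7: x=[26.3200 10.4800 5.0800 2.0400 0.0800 0.0000 0.0000 0.0000] k=[29 9 7 0 0 0 0 0]
t=8: x=[28.2000 9.7200 6.8000 0.2800 0.0000 0.0000 0.0000 0.0000] k=[25 12 9 0 0 0 0 0]
t=9: x=[24.4800 12.4000 8.7600 0.3600 0.0000 0.0000 0.0000 0.0000] k=[26 14 10 0 0 0 0 0]
t=10: x=[25.5200 14.3200 9.7600 0.4000 0.0000 0.0000 0.0000 0.0000] k=[26 11 8 3 0 0 0 0]
t=11: x=[25.4000 11.4800 7.9200 3.0800 0.1200 0.0000 0.0000 0.0000] k=[25 8 7 3 1 0 0 0]
t=12: x=[24.3200 8.6400 6.8800 3.0800 1.0400 0.0400 0.0000 0.0000] k=[24 11 5 3 0 3 0 0]
t=13: x=[23.4800 11.2800 5.1600 2.9600 0.2400 2.7600 0.1200 0.0000] k=[22 14 2 6 3 2 2 0]
t=14: x=[21.6800 13.8400 2.6400 5.7200 3.0800 2.0400 1.9200 0.0800] k=[23 14 2 6 2 0 1 3]
t=15: x=[22.6400 13.8800 2.6400 5.6800 2.0800 0.1200 1.0400 2.9200] k=[20 14 3 9 5 3 1 4]
t=16: x=[19.7600 13.8000 3.6800 8.6000 5.0800 3.0000 1.2000 3.8800] k=[23 11 7 8 2 2 0 6]
t=17: x=[22.5200 11.3200 7.2000 7.7200 2.2400 1.9200 0.3200 5.7600] k=[22 11 4 7 0 0 0 7]

0.1821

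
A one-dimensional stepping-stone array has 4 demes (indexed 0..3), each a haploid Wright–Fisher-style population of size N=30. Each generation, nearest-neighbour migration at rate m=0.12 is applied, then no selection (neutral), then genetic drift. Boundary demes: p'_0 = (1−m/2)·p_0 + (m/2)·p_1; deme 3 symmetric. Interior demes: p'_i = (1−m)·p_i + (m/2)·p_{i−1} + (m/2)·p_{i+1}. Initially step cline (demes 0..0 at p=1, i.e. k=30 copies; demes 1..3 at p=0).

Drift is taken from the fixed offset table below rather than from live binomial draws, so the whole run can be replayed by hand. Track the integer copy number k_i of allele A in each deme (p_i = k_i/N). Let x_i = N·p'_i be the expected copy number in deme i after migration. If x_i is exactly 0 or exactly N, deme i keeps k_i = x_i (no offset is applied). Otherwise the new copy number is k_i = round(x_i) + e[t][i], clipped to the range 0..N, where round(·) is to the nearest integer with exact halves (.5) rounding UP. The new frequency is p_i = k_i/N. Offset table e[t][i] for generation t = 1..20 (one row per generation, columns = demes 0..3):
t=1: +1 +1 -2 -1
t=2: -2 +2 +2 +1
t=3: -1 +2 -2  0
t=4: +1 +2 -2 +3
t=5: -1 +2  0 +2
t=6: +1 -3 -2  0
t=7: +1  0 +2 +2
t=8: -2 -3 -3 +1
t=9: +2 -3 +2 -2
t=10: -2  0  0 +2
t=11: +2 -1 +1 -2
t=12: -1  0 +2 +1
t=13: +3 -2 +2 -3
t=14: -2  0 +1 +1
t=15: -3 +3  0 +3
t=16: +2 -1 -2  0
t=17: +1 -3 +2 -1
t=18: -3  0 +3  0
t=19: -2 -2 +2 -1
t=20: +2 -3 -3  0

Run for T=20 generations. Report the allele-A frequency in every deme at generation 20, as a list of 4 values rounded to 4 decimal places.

t=0: k=[30 0 0 0]
t=1: x=[28.2000 1.8000 0.0000 0.0000] k=[29 3 0 0]
t=2: x=[27.4400 4.3800 0.1800 0.0000] k=[25 6 2 0]
t=3: x=[23.8600 6.9000 2.1200 0.1200] k=[23 9 0 0]
t=4: x=[22.1600 9.3000 0.5400 0.0000] k=[23 11 0 0]
t=5: x=[22.2800 11.0600 0.6600 0.0000] k=[21 13 1 0]
t=6: x=[20.5200 12.7600 1.6600 0.0600] k=[22 10 0 0]
t=7: x=[21.2800 10.1200 0.6000 0.0000] k=[22 10 3 0]
t=8: x=[21.2800 10.3000 3.2400 0.1800] k=[19 7 0 1]
t=9: x=[18.2800 7.3000 0.4800 0.9400] k=[20 4 2 0]
t=10: x=[19.0400 4.8400 2.0000 0.1200] k=[17 5 2 2]
t=11: x=[16.2800 5.5400 2.1800 2.0000] k=[18 5 3 0]
t=12: x=[17.2200 5.6600 2.9400 0.1800] k=[16 6 5 1]
t=13: x=[15.4000 6.5400 4.8200 1.2400] k=[18 5 7 0]
t=14: x=[17.2200 5.9000 6.4600 0.4200] k=[15 6 7 1]
t=15: x=[14.4600 6.6000 6.5800 1.3600] k=[11 10 7 4]
t=16: x=[10.9400 9.8800 7.0000 4.1800] k=[13 9 5 4]
t=17: x=[12.7600 9.0000 5.1800 4.0600] k=[14 6 7 3]
t=18: x=[13.5200 6.5400 6.7000 3.2400] k=[11 7 10 3]
t=19: x=[10.7600 7.4200 9.4000 3.4200] k=[9 5 11 2]
t=20: x=[8.7600 5.6000 10.1000 2.5400] k=[11 3 7 3]

[0.3667, 0.1000, 0.2333, 0.1000]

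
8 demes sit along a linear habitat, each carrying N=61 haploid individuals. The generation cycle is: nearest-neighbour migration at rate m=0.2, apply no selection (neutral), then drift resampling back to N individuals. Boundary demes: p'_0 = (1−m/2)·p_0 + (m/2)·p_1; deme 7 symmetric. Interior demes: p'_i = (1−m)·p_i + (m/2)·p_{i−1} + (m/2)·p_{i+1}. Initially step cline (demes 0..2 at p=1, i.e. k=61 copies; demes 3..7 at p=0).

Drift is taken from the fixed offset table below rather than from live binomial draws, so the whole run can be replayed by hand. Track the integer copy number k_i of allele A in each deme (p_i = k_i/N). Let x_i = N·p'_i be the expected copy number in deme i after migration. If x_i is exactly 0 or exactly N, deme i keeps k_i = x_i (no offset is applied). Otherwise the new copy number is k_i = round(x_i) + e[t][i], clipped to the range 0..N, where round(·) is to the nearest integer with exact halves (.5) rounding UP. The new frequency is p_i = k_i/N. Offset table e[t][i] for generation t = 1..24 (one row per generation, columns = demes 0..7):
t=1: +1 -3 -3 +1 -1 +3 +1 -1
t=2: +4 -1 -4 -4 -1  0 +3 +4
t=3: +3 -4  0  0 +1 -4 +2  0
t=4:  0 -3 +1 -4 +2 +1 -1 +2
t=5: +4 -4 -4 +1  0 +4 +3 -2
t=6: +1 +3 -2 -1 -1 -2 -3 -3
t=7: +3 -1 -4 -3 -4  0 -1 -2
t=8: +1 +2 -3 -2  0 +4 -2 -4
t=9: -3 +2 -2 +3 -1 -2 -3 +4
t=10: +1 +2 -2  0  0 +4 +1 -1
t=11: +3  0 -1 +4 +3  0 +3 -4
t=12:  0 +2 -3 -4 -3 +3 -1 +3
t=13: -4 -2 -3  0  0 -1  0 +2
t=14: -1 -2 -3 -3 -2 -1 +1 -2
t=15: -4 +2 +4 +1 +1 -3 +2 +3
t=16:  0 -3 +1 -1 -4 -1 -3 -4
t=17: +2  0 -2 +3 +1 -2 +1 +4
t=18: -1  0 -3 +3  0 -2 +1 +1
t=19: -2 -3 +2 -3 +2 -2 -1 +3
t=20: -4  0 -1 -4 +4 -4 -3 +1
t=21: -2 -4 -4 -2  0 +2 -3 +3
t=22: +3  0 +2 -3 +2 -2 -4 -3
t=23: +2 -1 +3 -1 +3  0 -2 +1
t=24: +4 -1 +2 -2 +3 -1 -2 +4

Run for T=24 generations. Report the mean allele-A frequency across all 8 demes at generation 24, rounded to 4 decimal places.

t=0: k=[61 61 61 0 0 0 0 0]
t=1: x=[61.0000 61.0000 54.9000 6.1000 0.0000 0.0000 0.0000 0.0000] k=[61 61 52 7 0 0 0 0]
t=2: x=[61.0000 60.1000 48.4000 10.8000 0.7000 0.0000 0.0000 0.0000] k=[61 59 44 7 0 0 0 0]
t=3: x=[60.8000 57.7000 41.8000 10.0000 0.7000 0.0000 0.0000 0.0000] k=[61 54 42 10 2 0 0 0]
t=4: x=[60.3000 53.5000 40.0000 12.4000 2.6000 0.2000 0.0000 0.0000] k=[60 51 41 8 5 1 0 0]
t=5: x=[59.1000 50.9000 38.7000 11.0000 4.9000 1.3000 0.1000 0.0000] k=[61 47 35 12 5 5 3 0]
t=6: x=[59.6000 47.2000 33.9000 13.6000 5.7000 4.8000 2.9000 0.3000] k=[61 50 32 13 5 3 0 0]
t=7: x=[59.9000 49.3000 31.9000 14.1000 5.6000 2.9000 0.3000 0.0000] k=[61 48 28 11 2 3 0 0]
t=8: x=[59.7000 47.3000 28.3000 11.8000 3.0000 2.6000 0.3000 0.0000] k=[61 49 25 10 3 7 0 0]
t=9: x=[59.8000 47.8000 25.9000 10.8000 4.1000 5.9000 0.7000 0.0000] k=[57 50 24 14 3 4 0 0]
t=10: x=[56.3000 48.1000 25.6000 13.9000 4.2000 3.5000 0.4000 0.0000] k=[57 50 24 14 4 8 1 0]
t=11: x=[56.3000 48.1000 25.6000 14.0000 5.4000 6.9000 1.6000 0.1000] k=[59 48 25 18 8 7 5 0]
t=12: x=[57.9000 46.8000 26.6000 17.7000 8.9000 6.9000 4.7000 0.5000] k=[58 49 24 14 6 10 4 4]
t=13: x=[57.1000 47.4000 25.5000 14.2000 7.2000 9.0000 4.6000 4.0000] k=[53 45 23 14 7 8 5 6]
t=14: x=[52.2000 43.6000 24.3000 14.2000 7.8000 7.6000 5.4000 5.9000] k=[51 42 21 11 6 7 6 4]
t=15: x=[50.1000 40.8000 22.1000 11.5000 6.6000 6.8000 5.9000 4.2000] k=[46 43 26 13 8 4 8 7]
t=16: x=[45.7000 41.6000 26.4000 13.8000 8.1000 4.8000 7.5000 7.1000] k=[46 39 27 13 4 4 5 3]
t=17: x=[45.3000 38.5000 26.8000 13.5000 4.9000 4.1000 4.7000 3.2000] k=[47 39 25 17 6 2 6 7]
t=18: x=[46.2000 38.4000 25.6000 16.7000 6.7000 2.8000 5.7000 6.9000] k=[45 38 23 20 7 1 7 8]
t=19: x=[44.3000 37.2000 24.2000 19.0000 7.7000 2.2000 6.5000 7.9000] k=[42 34 26 16 10 0 6 11]
t=20: x=[41.2000 34.0000 25.8000 16.4000 9.6000 1.6000 5.9000 10.5000] k=[37 34 25 12 14 0 3 12]
t=21: x=[36.7000 33.4000 24.6000 13.5000 12.4000 1.7000 3.6000 11.1000] k=[35 29 21 12 12 4 1 14]
t=22: x=[34.4000 28.8000 20.9000 12.9000 11.2000 4.5000 2.6000 12.7000] k=[37 29 23 10 13 3 0 10]
t=23: x=[36.2000 29.2000 22.3000 11.6000 11.7000 3.7000 1.3000 9.0000] k=[38 28 25 11 15 4 0 10]
t=24: x=[37.0000 28.7000 23.9000 12.8000 13.5000 4.7000 1.4000 9.0000] k=[41 28 26 11 17 4 0 13]

0.2869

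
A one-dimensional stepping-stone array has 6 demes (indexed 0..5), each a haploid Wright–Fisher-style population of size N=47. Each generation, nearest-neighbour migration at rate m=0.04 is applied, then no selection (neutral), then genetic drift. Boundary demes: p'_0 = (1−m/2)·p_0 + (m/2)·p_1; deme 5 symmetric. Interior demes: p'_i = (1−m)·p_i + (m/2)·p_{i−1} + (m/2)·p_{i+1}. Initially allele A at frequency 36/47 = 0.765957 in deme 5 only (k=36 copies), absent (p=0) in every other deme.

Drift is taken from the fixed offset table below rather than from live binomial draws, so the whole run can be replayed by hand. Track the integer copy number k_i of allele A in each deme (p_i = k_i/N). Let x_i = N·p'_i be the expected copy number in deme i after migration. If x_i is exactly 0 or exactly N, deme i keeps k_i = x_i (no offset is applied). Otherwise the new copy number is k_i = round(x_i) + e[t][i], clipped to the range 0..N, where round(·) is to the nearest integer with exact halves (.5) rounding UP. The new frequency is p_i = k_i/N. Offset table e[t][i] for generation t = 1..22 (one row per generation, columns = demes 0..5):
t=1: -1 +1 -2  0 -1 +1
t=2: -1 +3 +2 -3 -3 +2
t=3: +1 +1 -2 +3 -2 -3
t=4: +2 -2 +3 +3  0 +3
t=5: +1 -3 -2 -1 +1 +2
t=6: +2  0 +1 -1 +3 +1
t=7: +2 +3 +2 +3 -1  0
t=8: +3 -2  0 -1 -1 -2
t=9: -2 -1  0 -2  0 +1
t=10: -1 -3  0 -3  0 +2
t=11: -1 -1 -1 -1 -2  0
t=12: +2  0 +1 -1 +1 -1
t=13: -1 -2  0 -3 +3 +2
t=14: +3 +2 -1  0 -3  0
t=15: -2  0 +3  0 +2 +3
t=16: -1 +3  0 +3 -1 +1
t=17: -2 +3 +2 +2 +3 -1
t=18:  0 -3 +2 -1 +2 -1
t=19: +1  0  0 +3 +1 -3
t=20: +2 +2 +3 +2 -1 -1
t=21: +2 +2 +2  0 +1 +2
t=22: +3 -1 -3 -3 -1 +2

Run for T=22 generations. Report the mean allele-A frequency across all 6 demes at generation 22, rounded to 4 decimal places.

0.2234

t=0: k=[0 0 0 0 0 36]
t=1: x=[0.0000 0.0000 0.0000 0.0000 0.7200 35.2800] k=[0 0 0 0 0 36]
t=2: x=[0.0000 0.0000 0.0000 0.0000 0.7200 35.2800] k=[0 0 0 0 0 37]
t=3: x=[0.0000 0.0000 0.0000 0.0000 0.7400 36.2600] k=[0 0 0 0 0 33]
t=4: x=[0.0000 0.0000 0.0000 0.0000 0.6600 32.3400] k=[0 0 0 0 1 35]
t=5: x=[0.0000 0.0000 0.0000 0.0200 1.6600 34.3200] k=[0 0 0 0 3 36]
t=6: x=[0.0000 0.0000 0.0000 0.0600 3.6000 35.3400] k=[0 0 0 0 7 36]
t=7: x=[0.0000 0.0000 0.0000 0.1400 7.4400 35.4200] k=[0 0 0 3 6 35]
t=8: x=[0.0000 0.0000 0.0600 3.0000 6.5200 34.4200] k=[0 0 0 2 6 32]
t=9: x=[0.0000 0.0000 0.0400 2.0400 6.4400 31.4800] k=[0 0 0 0 6 32]
t=10: x=[0.0000 0.0000 0.0000 0.1200 6.4000 31.4800] k=[0 0 0 0 6 33]
t=11: x=[0.0000 0.0000 0.0000 0.1200 6.4200 32.4600] k=[0 0 0 0 4 32]
t=12: x=[0.0000 0.0000 0.0000 0.0800 4.4800 31.4400] k=[0 0 0 0 5 30]
t=13: x=[0.0000 0.0000 0.0000 0.1000 5.4000 29.5000] k=[0 0 0 0 8 32]
t=14: x=[0.0000 0.0000 0.0000 0.1600 8.3200 31.5200] k=[0 0 0 0 5 32]
t=15: x=[0.0000 0.0000 0.0000 0.1000 5.4400 31.4600] k=[0 0 0 0 7 34]
t=16: x=[0.0000 0.0000 0.0000 0.1400 7.4000 33.4600] k=[0 0 0 3 6 34]
t=17: x=[0.0000 0.0000 0.0600 3.0000 6.5000 33.4400] k=[0 0 2 5 10 32]
t=18: x=[0.0000 0.0400 2.0200 5.0400 10.3400 31.5600] k=[0 0 4 4 12 31]
t=19: x=[0.0000 0.0800 3.9200 4.1600 12.2200 30.6200] k=[0 0 4 7 13 28]
t=20: x=[0.0000 0.0800 3.9800 7.0600 13.1800 27.7000] k=[0 2 7 9 12 27]
t=21: x=[0.0400 2.0600 6.9400 9.0200 12.2400 26.7000] k=[2 4 9 9 13 29]
t=22: x=[2.0400 4.0600 8.9000 9.0800 13.2400 28.6800] k=[5 3 6 6 12 31]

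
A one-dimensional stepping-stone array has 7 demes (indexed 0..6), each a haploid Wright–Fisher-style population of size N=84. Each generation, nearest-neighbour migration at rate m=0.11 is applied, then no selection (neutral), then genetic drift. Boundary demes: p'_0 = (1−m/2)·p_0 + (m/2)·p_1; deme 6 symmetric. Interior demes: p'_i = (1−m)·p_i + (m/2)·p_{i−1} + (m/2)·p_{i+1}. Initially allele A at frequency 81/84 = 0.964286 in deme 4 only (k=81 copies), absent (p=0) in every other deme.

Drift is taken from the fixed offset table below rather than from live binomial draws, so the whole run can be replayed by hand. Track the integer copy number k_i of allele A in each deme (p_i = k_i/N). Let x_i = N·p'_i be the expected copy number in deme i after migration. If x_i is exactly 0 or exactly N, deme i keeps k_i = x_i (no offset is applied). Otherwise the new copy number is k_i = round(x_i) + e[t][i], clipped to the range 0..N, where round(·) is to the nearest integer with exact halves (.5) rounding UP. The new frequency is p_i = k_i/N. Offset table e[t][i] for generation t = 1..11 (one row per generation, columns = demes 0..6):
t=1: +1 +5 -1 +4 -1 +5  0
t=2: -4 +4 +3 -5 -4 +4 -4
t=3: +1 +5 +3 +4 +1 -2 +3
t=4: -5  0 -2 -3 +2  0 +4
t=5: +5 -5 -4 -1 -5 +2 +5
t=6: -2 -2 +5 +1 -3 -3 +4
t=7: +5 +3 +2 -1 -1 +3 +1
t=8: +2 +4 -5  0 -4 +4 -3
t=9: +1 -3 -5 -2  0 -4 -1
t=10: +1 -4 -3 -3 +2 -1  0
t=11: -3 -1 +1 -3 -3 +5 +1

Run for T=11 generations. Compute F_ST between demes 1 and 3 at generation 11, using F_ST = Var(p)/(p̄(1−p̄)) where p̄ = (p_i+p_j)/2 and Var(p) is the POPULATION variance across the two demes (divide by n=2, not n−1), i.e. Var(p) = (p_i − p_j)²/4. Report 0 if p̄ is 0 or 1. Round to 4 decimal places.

t=0: k=[0 0 0 0 81 0 0]
t=1: x=[0.0000 0.0000 0.0000 4.4550 72.0900 4.4550 0.0000] k=[0 0 0 8 71 9 0]
t=2: x=[0.0000 0.0000 0.4400 11.0250 64.1250 11.9150 0.4950] k=[0 0 3 6 60 16 0]
t=3: x=[0.0000 0.1650 3.0000 8.8050 54.6100 17.5400 0.8800] k=[0 5 6 13 56 16 4]
t=4: x=[0.2750 4.7800 6.3300 14.9800 51.4350 17.5400 4.6600] k=[0 5 4 12 53 18 9]
t=5: x=[0.2750 4.6700 4.4950 13.8150 48.8200 19.4300 9.4950] k=[5 0 0 13 44 21 14]
t=6: x=[4.7250 0.2750 0.7150 13.9900 41.0300 21.8800 14.3850] k=[3 0 6 15 38 19 18]
t=7: x=[2.8350 0.4950 6.1650 15.7700 35.6900 19.9900 18.0550] k=[8 3 8 15 35 23 19]
t=8: x=[7.7250 3.5500 8.1100 15.7150 33.2400 23.4400 19.2200] k=[10 8 3 16 29 27 16]
t=9: x=[9.8900 7.8350 3.9900 16.0000 28.1750 26.5050 16.6050] k=[11 5 0 14 28 23 16]
t=10: x=[10.6700 5.0550 1.0450 14.0000 26.9550 22.8900 16.3850] k=[12 1 0 11 29 22 16]
t=11: x=[11.3950 1.5500 0.6600 11.3850 27.6250 22.0550 16.3300] k=[8 1 2 8 25 27 17]

0.0342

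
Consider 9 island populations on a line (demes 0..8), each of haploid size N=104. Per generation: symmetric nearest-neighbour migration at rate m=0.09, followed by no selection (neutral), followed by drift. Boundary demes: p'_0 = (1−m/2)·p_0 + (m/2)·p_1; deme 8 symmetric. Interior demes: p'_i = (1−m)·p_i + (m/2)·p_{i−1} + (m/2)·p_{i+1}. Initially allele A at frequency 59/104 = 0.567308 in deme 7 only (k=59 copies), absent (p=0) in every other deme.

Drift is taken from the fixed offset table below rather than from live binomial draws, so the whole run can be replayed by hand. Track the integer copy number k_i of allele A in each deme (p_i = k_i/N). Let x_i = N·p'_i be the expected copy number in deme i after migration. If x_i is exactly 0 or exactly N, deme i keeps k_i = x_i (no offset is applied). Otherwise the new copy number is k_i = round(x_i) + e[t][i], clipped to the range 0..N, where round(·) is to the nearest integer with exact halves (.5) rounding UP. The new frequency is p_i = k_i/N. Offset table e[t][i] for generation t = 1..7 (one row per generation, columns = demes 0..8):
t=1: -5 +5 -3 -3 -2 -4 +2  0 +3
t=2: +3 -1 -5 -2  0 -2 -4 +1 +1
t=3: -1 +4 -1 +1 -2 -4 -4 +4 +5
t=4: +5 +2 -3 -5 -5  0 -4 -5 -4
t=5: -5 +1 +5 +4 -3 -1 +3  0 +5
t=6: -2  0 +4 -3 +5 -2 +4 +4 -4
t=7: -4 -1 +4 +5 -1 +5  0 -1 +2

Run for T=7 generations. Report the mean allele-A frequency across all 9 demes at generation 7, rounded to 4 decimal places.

t=0: k=[0 0 0 0 0 0 0 59 0]
t=1: x=[0.0000 0.0000 0.0000 0.0000 0.0000 0.0000 2.6550 53.6900 2.6550] k=[0 0 0 0 0 0 5 54 6]
t=2: x=[0.0000 0.0000 0.0000 0.0000 0.0000 0.2250 6.9800 49.6350 8.1600] k=[0 0 0 0 0 0 3 51 9]
t=3: x=[0.0000 0.0000 0.0000 0.0000 0.0000 0.1350 5.0250 46.9500 10.8900] k=[0 0 0 0 0 0 1 51 16]
t=4: x=[0.0000 0.0000 0.0000 0.0000 0.0000 0.0450 3.2050 47.1750 17.5750] k=[0 0 0 0 0 0 0 42 14]
t=5: x=[0.0000 0.0000 0.0000 0.0000 0.0000 0.0000 1.8900 38.8500 15.2600] k=[0 0 0 0 0 0 5 39 20]
t=6: x=[0.0000 0.0000 0.0000 0.0000 0.0000 0.2250 6.3050 36.6150 20.8550] k=[0 0 0 0 0 0 10 41 17]
t=7: x=[0.0000 0.0000 0.0000 0.0000 0.0000 0.4500 10.9450 38.5250 18.0800] k=[0 0 0 0 0 5 11 38 20]

0.0791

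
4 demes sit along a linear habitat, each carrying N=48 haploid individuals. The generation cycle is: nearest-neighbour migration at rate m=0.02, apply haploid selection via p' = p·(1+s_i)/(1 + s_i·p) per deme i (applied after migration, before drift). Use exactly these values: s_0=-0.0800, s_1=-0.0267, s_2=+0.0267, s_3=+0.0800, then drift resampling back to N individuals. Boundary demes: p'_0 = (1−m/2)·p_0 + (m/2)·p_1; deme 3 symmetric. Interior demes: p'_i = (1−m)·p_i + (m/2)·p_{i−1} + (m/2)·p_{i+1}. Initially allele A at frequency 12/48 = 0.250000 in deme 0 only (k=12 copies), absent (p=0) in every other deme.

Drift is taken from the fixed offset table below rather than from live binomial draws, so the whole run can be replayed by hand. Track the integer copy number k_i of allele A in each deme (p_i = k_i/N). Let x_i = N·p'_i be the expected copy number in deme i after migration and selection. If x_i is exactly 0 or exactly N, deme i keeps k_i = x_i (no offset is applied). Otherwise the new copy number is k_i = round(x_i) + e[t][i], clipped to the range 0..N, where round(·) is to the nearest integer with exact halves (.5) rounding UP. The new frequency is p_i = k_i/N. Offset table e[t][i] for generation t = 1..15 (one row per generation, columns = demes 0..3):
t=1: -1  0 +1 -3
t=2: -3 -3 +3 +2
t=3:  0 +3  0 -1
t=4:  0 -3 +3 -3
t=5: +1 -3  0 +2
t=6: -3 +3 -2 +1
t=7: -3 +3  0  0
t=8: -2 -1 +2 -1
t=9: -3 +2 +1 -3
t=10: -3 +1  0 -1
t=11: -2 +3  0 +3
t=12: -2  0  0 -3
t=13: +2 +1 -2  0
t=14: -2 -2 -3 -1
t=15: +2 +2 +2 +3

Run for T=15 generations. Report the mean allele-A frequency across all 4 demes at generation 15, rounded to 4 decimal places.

t=0: k=[12 0 0 0]
t=1: x=[11.1504 0.1168 0.0000 0.0000] k=[10 0 0 0]
t=2: x=[9.2608 0.0973 0.0000 0.0000] k=[6 0 0 0]
t=3: x=[5.5194 0.0584 0.0000 0.0000] k=[6 3 0 0]
t=4: x=[5.5476 2.9248 0.0308 0.0000] k=[6 0 3 0]
t=5: x=[5.5194 0.0876 3.0136 0.0324] k=[7 0 3 2]
t=6: x=[6.4501 0.0973 3.0340 2.1636] k=[3 3 1 3]
t=7: x=[2.7739 2.9052 1.0672 3.2025] k=[0 6 1 3]
t=8: x=[0.0552 5.7516 1.0979 3.2025] k=[0 5 3 2]
t=9: x=[0.0460 4.8116 3.0852 2.1636] k=[0 7 4 0]
t=10: x=[0.0644 6.7416 4.0875 0.0432] k=[0 8 4 0]
t=11: x=[0.0736 7.7034 4.0977 0.0432] k=[0 11 4 3]
t=12: x=[0.1012 10.5949 4.1590 3.2346] k=[0 11 4 0]
t=13: x=[0.1012 10.5949 4.1283 0.0432] k=[2 12 2 0]
t=14: x=[1.9388 11.5608 2.1331 0.0216] k=[0 10 0 0]
t=15: x=[0.0920 9.5906 0.1027 0.0000] k=[2 12 2 0]

0.0833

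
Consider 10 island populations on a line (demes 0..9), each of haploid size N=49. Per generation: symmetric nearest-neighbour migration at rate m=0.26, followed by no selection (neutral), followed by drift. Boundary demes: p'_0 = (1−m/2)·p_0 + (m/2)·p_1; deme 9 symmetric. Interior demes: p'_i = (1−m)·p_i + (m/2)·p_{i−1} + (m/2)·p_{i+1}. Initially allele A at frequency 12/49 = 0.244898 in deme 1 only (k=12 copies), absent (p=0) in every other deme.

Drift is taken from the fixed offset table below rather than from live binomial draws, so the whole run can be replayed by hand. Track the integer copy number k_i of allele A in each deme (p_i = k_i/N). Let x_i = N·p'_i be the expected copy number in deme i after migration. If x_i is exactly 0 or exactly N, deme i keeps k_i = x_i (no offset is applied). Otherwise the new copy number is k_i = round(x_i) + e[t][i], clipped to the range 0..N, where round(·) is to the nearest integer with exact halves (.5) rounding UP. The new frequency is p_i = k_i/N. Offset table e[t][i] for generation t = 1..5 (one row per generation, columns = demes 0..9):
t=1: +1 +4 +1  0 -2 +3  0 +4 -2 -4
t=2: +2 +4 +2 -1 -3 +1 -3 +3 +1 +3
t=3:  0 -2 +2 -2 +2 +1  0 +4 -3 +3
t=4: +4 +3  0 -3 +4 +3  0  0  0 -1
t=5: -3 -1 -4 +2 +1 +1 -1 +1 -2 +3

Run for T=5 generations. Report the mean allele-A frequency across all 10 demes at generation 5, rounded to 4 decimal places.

t=0: k=[0 12 0 0 0 0 0 0 0 0]
t=1: x=[1.5600 8.8800 1.5600 0.0000 0.0000 0.0000 0.0000 0.0000 0.0000 0.0000] k=[3 13 3 0 0 0 0 0 0 0]
t=2: x=[4.3000 10.4000 3.9100 0.3900 0.0000 0.0000 0.0000 0.0000 0.0000 0.0000] k=[6 14 6 0 0 0 0 0 0 0]
t=3: x=[7.0400 11.9200 6.2600 0.7800 0.0000 0.0000 0.0000 0.0000 0.0000 0.0000] k=[7 10 8 0 0 0 0 0 0 0]
t=4: x=[7.3900 9.3500 7.2200 1.0400 0.0000 0.0000 0.0000 0.0000 0.0000 0.0000] k=[11 12 7 0 0 0 0 0 0 0]
t=5: x=[11.1300 11.2200 6.7400 0.9100 0.0000 0.0000 0.0000 0.0000 0.0000 0.0000] k=[8 10 3 3 0 0 0 0 0 0]

0.0490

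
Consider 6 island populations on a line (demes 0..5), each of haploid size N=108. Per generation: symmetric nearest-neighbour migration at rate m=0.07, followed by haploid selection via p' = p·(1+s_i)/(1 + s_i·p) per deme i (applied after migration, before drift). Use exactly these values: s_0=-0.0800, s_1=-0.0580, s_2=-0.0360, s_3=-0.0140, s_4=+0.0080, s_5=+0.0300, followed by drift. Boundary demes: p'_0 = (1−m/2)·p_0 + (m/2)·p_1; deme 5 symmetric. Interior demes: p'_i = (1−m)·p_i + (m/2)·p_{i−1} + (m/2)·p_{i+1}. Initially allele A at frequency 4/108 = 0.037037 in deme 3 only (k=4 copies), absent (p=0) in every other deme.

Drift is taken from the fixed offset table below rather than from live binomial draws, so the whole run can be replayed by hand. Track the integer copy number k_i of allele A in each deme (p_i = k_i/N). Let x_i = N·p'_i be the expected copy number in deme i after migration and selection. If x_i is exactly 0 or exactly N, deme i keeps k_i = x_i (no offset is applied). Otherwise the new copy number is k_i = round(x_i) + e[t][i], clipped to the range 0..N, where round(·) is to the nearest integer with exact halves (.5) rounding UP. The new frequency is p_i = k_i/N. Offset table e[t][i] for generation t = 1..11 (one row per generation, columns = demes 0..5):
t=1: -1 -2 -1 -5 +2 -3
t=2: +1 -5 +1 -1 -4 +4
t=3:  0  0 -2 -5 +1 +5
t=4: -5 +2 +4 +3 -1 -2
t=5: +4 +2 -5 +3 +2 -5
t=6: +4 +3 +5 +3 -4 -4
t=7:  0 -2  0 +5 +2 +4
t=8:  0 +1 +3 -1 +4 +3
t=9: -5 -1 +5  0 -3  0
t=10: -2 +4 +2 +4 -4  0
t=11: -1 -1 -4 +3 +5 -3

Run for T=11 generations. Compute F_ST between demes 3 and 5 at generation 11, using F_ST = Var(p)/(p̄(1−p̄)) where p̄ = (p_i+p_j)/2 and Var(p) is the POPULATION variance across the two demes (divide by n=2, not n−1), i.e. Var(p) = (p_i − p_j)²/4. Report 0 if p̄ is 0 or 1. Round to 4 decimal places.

0.0854

t=0: k=[0 0 0 4 0 0]
t=1: x=[0.0000 0.0000 0.1350 3.6697 0.1411 0.0000] k=[0 0 0 0 2 0]
t=2: x=[0.0000 0.0000 0.0000 0.0690 1.8746 0.0721] k=[0 0 0 0 0 4]
t=3: x=[0.0000 0.0000 0.0000 0.0000 0.1411 3.9715] k=[0 0 0 0 1 9]
t=4: x=[0.0000 0.0000 0.0000 0.0345 1.2548 8.9599] k=[0 0 0 3 0 7]
t=5: x=[0.0000 0.0000 0.1012 2.7519 0.3528 6.9446] k=[0 0 0 6 2 2]
t=6: x=[0.0000 0.0000 0.2025 5.5750 2.1568 2.0589] k=[0 0 5 9 0 0]
t=7: x=[0.0000 0.1649 4.7942 8.4347 0.3175 0.0000] k=[0 0 5 13 2 0]
t=8: x=[0.0000 0.1649 4.9296 12.1818 2.3331 0.0721] k=[0 1 8 11 6 3]
t=9: x=[0.0322 1.1406 7.5969 10.5846 6.1158 3.1954] k=[0 0 13 11 3 3]
t=10: x=[0.0000 0.4287 12.0761 10.6538 3.3054 3.0874] k=[0 4 14 15 0 3]
t=11: x=[0.1288 3.9748 13.2528 14.2645 0.6350 2.9795] k=[0 3 9 17 6 0]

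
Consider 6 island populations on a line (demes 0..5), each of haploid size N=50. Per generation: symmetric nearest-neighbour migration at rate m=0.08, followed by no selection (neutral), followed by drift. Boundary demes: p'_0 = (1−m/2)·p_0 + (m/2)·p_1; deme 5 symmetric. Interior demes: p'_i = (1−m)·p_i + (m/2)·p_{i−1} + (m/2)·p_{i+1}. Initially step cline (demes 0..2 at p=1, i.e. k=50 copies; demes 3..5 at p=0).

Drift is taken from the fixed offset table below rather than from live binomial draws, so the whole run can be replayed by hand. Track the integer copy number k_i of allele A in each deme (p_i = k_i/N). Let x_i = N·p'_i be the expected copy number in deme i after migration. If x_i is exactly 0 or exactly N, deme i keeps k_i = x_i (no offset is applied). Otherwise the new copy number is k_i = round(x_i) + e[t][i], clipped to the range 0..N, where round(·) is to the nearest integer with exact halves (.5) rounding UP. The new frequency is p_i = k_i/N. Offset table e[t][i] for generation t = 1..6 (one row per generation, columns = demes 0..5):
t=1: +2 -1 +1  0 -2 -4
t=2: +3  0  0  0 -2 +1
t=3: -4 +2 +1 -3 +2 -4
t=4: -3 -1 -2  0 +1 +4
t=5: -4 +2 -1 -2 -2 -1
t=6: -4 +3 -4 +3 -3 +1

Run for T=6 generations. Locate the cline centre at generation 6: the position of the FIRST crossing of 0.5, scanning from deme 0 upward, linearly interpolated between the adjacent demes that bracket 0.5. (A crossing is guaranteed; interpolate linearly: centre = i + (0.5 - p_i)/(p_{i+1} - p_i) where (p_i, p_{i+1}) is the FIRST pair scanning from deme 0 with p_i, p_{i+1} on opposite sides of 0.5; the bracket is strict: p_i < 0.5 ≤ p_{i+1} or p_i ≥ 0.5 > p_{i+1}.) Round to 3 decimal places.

t=0: k=[50 50 50 0 0 0]
t=1: x=[50.0000 50.0000 48.0000 2.0000 0.0000 0.0000] k=[50 50 49 2 0 0]
t=2: x=[50.0000 49.9600 47.1600 3.8000 0.0800 0.0000] k=[50 50 47 4 0 0]
t=3: x=[50.0000 49.8800 45.4000 5.5600 0.1600 0.0000] k=[50 50 46 3 2 0]
t=4: x=[50.0000 49.8400 44.4400 4.6800 1.9600 0.0800] k=[50 49 42 5 3 4]
t=5: x=[49.9600 48.7600 40.8000 6.4000 3.1200 3.9600] k=[46 50 40 4 1 3]
t=6: x=[46.1600 49.4400 38.9600 5.3200 1.2000 2.9200] k=[42 50 35 8 0 4]

2.370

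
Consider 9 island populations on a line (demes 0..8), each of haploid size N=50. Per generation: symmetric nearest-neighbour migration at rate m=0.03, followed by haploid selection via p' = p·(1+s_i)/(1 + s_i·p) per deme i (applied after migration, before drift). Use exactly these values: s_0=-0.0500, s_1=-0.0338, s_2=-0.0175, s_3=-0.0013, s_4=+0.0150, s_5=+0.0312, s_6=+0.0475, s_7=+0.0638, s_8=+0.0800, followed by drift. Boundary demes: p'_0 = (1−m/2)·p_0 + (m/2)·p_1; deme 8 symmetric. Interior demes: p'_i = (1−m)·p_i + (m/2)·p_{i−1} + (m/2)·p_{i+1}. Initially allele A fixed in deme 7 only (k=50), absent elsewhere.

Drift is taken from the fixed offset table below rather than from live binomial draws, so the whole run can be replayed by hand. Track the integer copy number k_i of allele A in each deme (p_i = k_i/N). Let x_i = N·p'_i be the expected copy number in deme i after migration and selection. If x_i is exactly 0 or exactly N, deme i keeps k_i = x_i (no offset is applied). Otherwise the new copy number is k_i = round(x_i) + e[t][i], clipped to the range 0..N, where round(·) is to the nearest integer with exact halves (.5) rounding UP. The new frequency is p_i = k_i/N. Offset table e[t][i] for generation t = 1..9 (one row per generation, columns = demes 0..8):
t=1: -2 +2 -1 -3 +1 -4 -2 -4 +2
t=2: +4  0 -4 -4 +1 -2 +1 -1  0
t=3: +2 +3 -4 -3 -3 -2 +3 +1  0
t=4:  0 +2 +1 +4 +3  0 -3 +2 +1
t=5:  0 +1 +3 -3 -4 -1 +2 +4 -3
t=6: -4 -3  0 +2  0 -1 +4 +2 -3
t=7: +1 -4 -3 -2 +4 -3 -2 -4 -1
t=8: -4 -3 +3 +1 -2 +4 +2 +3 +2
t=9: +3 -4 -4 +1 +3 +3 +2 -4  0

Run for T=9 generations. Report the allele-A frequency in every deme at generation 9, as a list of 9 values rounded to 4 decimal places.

t=0: k=[0 0 0 0 0 0 0 50 0]
t=1: x=[0.0000 0.0000 0.0000 0.0000 0.0000 0.0000 0.7851 48.5874 0.8090] k=[0 0 0 0 0 0 0 45 3]
t=2: x=[0.0000 0.0000 0.0000 0.0000 0.0000 0.0000 0.7066 44.0280 3.8978] k=[0 0 0 0 0 0 2 43 4]
t=3: x=[0.0000 0.0000 0.0000 0.0000 0.0000 0.0309 2.7012 42.2152 4.9157] k=[0 0 0 0 0 0 6 43 5]
t=4: x=[0.0000 0.0000 0.0000 0.0000 0.0000 0.0928 6.7307 42.2871 5.9625] k=[0 0 0 0 0 0 4 44 7]
t=5: x=[0.0000 0.0000 0.0000 0.0000 0.0000 0.0619 4.7352 43.2159 8.0619] k=[0 0 0 0 0 0 7 47 5]
t=6: x=[0.0000 0.0000 0.0000 0.0000 0.0000 0.1083 7.7955 46.0034 6.0261] k=[0 0 0 0 0 0 12 48 3]
t=7: x=[0.0000 0.0000 0.0000 0.0000 0.0000 0.1856 12.7968 46.9661 3.9458] k=[0 0 0 0 0 0 11 43 3]
t=8: x=[0.0000 0.0000 0.0000 0.0000 0.0000 0.1701 11.7264 42.3303 3.8657] k=[0 0 0 0 0 4 14 45 6]
t=9: x=[0.0000 0.0000 0.0000 0.0000 0.0609 4.2069 14.7938 44.2713 7.0377] k=[0 0 0 0 3 7 17 40 7]

[0.0000, 0.0000, 0.0000, 0.0000, 0.0600, 0.1400, 0.3400, 0.8000, 0.1400]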